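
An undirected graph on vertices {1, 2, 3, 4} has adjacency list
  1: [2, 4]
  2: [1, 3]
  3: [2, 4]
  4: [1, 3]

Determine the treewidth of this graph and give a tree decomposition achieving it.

Treewidth 2.
Bags: B1 = {1, 2, 3}  B2 = {1, 3, 4}
Tree: B1–B2

The largest bag has 3 vertices, giving width 2; this decomposition certifies tw(G) ≤ 2. For the lower bound, G contains the cycle 1–2–3–4–1, so G is not a forest; only forests have treewidth ≤ 1, hence tw(G) ≥ 2. Combining the bounds, tw(G) = 2.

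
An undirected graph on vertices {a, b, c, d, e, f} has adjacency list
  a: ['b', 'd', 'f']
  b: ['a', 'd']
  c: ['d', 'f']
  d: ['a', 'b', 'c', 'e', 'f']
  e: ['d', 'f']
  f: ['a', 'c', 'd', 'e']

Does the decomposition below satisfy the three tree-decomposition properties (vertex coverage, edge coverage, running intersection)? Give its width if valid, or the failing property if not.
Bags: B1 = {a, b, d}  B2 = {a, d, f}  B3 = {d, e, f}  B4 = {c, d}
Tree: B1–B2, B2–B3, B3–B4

A tree decomposition must satisfy three properties: every vertex lies in some bag; for every edge, both endpoints lie together in some bag; and for every vertex, the bags containing it form a connected subtree. Here edge (f,c) lies in no bag, so the decomposition is invalid.

No — edge (f,c) lies in no bag.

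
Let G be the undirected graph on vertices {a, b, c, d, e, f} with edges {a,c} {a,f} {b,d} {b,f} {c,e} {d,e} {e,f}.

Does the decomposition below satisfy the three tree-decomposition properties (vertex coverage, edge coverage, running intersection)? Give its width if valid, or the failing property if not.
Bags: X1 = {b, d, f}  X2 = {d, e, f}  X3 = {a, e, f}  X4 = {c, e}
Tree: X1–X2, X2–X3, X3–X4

No — edge (a,c) lies in no bag.

A tree decomposition must satisfy three properties: every vertex lies in some bag; for every edge, both endpoints lie together in some bag; and for every vertex, the bags containing it form a connected subtree. Here edge (a,c) lies in no bag, so the decomposition is invalid.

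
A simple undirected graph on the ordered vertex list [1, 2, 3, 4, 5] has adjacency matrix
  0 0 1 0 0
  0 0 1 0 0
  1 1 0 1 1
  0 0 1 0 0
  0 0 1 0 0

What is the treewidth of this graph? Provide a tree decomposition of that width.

Treewidth 1.
One such decomposition:
Bags: B1 = {3, 5}  B2 = {3, 4}  B3 = {1, 3}  B4 = {2, 3}
Tree: B1–B2, B1–B3, B3–B4

The largest bag has 2 vertices, giving width 1; this decomposition certifies tw(G) ≤ 1. G has an edge, so its treewidth is at least 1. Hence tw(G) = 1 exactly.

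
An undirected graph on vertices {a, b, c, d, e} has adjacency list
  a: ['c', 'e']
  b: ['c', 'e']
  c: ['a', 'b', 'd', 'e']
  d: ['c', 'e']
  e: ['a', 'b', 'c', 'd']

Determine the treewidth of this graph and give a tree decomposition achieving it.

Every bag has size at most 3, so the width is 3 − 1 = 2 and tw(G) ≤ 2. For the lower bound, the 3 vertices {c, d, e} are pairwise adjacent, and any tree decomposition puts a clique entirely inside one bag — forcing width ≥ 2. Hence tw(G) = 2 exactly.

Treewidth 2.
One optimal decomposition is:
Bags: B1 = {a, c, e}  B2 = {b, c, e}  B3 = {c, d, e}
Tree: B1–B2, B2–B3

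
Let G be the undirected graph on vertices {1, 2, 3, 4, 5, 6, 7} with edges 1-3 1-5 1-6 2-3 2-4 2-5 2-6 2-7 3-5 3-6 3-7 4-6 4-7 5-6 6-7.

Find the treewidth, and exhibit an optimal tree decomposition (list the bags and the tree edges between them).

The largest bag has 4 vertices, giving width 3; this decomposition certifies tw(G) ≤ 3. Conversely, {1, 3, 5, 6} is a clique of size 4, and the vertices of any clique must share a bag in every tree decomposition; so some bag has ≥ 4 vertices and tw(G) ≥ 3. The upper and lower bounds meet at 3, so that is the treewidth.

Treewidth 3.
One optimal decomposition is:
Bags: B1 = {2, 3, 6, 7}  B2 = {2, 3, 5, 6}  B3 = {2, 4, 6, 7}  B4 = {1, 3, 5, 6}
Tree: B1–B2, B1–B3, B2–B4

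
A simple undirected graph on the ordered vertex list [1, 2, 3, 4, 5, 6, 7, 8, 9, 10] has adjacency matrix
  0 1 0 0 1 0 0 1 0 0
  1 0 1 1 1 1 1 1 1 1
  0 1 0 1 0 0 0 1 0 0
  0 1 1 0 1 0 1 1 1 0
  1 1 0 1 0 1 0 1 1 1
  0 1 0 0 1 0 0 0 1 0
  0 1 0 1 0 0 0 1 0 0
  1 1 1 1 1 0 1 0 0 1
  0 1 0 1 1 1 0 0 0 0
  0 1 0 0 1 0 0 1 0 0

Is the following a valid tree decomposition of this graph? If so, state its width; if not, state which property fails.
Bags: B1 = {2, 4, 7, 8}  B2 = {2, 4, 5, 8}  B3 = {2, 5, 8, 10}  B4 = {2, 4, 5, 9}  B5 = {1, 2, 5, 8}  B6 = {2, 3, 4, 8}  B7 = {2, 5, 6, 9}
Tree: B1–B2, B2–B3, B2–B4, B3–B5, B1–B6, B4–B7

Checking the three conditions: (i) the bags cover all of {1, 2, 3, 4, 5, 6, 7, 8, 9, 10}; (ii) for each edge, some bag contains both endpoints; (iii) the bags containing any fixed vertex form a subtree. All hold, so the decomposition is valid with width 4 − 1 = 3.

Yes; width 3.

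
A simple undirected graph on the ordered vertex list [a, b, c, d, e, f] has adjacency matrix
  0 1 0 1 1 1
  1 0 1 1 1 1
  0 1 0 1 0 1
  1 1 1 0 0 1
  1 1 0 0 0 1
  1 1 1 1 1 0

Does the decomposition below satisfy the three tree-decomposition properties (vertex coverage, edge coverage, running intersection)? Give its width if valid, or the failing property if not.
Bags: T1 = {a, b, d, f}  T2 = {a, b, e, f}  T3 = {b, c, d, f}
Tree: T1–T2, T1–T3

Yes; width 3.

Every vertex of G appears in some bag (union = {a, b, c, d, e, f}); every edge is covered by a bag; and for each vertex v the set of bags containing v is connected in the bag tree. The decomposition is therefore valid. The largest bag has 4 vertices, so the width is 3.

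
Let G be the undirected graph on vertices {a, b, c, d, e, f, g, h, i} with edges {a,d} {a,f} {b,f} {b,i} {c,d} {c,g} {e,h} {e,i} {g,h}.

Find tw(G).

A width-2 tree decomposition is:
Bags: B1 = {a, b, f}  B2 = {a, b, i}  B3 = {a, e, i}  B4 = {a, e, h}  B5 = {a, g, h}  B6 = {a, c, g}  B7 = {a, c, d}
Tree: B1–B2, B2–B3, B3–B4, B4–B5, B5–B6, B6–B7
Every bag has size at most 3, so the width is 3 − 1 = 2 and tw(G) ≤ 2. Since a–f–b–i–e–h–g–c–d–a is a cycle in G, G is not acyclic. Forests are exactly the graphs of treewidth ≤ 1, so tw(G) ≥ 2. Hence tw(G) = 2 exactly.

2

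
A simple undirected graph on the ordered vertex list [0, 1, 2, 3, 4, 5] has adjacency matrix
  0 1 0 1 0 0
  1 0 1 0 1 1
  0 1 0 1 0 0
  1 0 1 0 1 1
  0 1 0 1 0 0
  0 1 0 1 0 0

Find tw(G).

A width-2 tree decomposition is:
Bags: B1 = {0, 1, 3}  B2 = {1, 3, 5}  B3 = {1, 2, 3}  B4 = {1, 3, 4}
Tree: B1–B2, B2–B3, B3–B4
The largest bag has 3 vertices, giving width 2; this decomposition certifies tw(G) ≤ 2. The edges 3–0–1–5–3 form a cycle, so G is not a tree and its treewidth is at least 2. Hence tw(G) = 2 exactly.

2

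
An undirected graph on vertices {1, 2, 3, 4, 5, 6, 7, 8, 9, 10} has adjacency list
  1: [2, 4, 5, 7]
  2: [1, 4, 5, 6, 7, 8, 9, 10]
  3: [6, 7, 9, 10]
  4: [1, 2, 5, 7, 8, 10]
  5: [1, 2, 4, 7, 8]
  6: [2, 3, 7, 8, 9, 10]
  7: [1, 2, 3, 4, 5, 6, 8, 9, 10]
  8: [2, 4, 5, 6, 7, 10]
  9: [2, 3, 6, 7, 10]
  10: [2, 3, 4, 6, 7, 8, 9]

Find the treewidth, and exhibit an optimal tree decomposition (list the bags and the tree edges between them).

Every bag has size at most 5, so the width is 5 − 1 = 4 and tw(G) ≤ 4. Conversely, {2, 6, 7, 9, 10} is a clique of size 5, and the vertices of any clique must share a bag in every tree decomposition; so some bag has ≥ 5 vertices and tw(G) ≥ 4. The upper and lower bounds meet at 4, so that is the treewidth.

Treewidth 4.
One optimal decomposition is:
Bags: B1 = {2, 4, 7, 8, 10}  B2 = {2, 4, 5, 7, 8}  B3 = {2, 6, 7, 8, 10}  B4 = {2, 6, 7, 9, 10}  B5 = {3, 6, 7, 9, 10}  B6 = {1, 2, 4, 5, 7}
Tree: B1–B2, B1–B3, B3–B4, B4–B5, B2–B6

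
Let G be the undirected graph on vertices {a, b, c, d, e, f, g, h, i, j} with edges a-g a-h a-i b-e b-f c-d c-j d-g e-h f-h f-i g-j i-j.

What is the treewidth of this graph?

2

A width-2 tree decomposition is:
Bags: B1 = {b, e, h}  B2 = {b, f, h}  B3 = {a, f, h}  B4 = {a, f, i}  B5 = {a, g, i}  B6 = {g, i, j}  B7 = {d, g, j}  B8 = {c, d, j}
Tree: B1–B2, B2–B3, B3–B4, B4–B5, B5–B6, B6–B7, B7–B8
The largest bag has 3 vertices, giving width 2; this decomposition certifies tw(G) ≤ 2. The edges e–b–f–h–e form a cycle, so G is not a tree and its treewidth is at least 2. Combining the bounds, tw(G) = 2.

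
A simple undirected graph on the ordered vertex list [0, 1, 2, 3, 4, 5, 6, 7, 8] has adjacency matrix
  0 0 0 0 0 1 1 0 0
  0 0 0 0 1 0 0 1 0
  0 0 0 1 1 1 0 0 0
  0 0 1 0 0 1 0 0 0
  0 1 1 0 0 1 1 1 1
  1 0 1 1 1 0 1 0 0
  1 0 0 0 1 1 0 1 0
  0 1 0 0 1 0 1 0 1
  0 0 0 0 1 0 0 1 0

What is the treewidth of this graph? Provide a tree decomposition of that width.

Treewidth 2.
One such decomposition:
Bags: B1 = {2, 4, 5}  B2 = {4, 5, 6}  B3 = {4, 6, 7}  B4 = {2, 3, 5}  B5 = {0, 5, 6}  B6 = {4, 7, 8}  B7 = {1, 4, 7}
Tree: B1–B2, B2–B3, B1–B4, B2–B5, B3–B6, B6–B7

The largest bag has 3 vertices, giving width 2; this decomposition certifies tw(G) ≤ 2. On the other hand G contains the 3-clique {0, 5, 6}. A clique must lie in a single bag of any decomposition, so no decomposition can have width below 2. The upper and lower bounds meet at 2, so that is the treewidth.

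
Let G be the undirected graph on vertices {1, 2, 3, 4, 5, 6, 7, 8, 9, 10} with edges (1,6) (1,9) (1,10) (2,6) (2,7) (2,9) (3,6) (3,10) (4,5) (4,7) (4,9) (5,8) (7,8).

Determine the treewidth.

A width-2 tree decomposition is:
Bags: B1 = {5, 7, 8}  B2 = {4, 5, 7}  B3 = {2, 4, 7}  B4 = {2, 4, 9}  B5 = {2, 6, 9}  B6 = {1, 6, 9}  B7 = {1, 3, 6}  B8 = {1, 3, 10}
Tree: B1–B2, B2–B3, B3–B4, B4–B5, B5–B6, B6–B7, B7–B8
Every bag has size at most 3, so the width is 3 − 1 = 2 and tw(G) ≤ 2. Since 8–5–4–7–8 is a cycle in G, G is not acyclic. Forests are exactly the graphs of treewidth ≤ 1, so tw(G) ≥ 2. Combining the bounds, tw(G) = 2.

2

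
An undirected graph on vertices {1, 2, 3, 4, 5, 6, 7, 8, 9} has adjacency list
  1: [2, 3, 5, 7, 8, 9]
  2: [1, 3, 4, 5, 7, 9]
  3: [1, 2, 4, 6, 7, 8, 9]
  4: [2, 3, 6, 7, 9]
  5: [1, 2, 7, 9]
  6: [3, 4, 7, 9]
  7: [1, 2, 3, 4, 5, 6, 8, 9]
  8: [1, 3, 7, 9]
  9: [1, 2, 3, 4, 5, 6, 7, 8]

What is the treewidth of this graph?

A width-4 tree decomposition is:
Bags: B1 = {1, 2, 3, 7, 9}  B2 = {1, 2, 5, 7, 9}  B3 = {2, 3, 4, 7, 9}  B4 = {3, 4, 6, 7, 9}  B5 = {1, 3, 7, 8, 9}
Tree: B1–B2, B1–B3, B3–B4, B1–B5
The largest bag has 5 vertices, giving width 4; this decomposition certifies tw(G) ≤ 4. For the lower bound, the 5 vertices {1, 3, 7, 8, 9} are pairwise adjacent, and any tree decomposition puts a clique entirely inside one bag — forcing width ≥ 4. Hence tw(G) = 4 exactly.

4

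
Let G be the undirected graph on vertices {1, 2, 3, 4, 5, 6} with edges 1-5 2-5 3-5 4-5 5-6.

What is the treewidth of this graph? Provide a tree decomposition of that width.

Treewidth 1.
One such decomposition:
Bags: B1 = {5, 6}  B2 = {1, 5}  B3 = {4, 5}  B4 = {3, 5}  B5 = {2, 5}
Tree: B1–B2, B2–B3, B3–B4, B2–B5

Each bag holds 2 vertices, so the decomposition has width 1, which upper-bounds the treewidth. G has an edge, so its treewidth is at least 1. Combining the bounds, tw(G) = 1.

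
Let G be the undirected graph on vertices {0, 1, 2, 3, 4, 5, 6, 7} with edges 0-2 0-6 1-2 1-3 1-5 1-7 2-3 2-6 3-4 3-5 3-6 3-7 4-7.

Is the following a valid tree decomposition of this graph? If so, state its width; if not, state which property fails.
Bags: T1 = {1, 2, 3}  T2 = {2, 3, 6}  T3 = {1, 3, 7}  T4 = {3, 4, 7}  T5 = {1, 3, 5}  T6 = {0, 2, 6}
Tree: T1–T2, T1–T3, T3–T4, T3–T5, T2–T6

Yes; width 2.

Vertex coverage: the bags together contain {0, 1, 2, 3, 4, 5, 6, 7}, the full vertex set. Edge coverage: each edge of G has both endpoints in at least one bag. Running intersection: for every vertex, the bags containing it form a connected subtree. All three properties hold, so this is a valid tree decomposition of width max|bag| − 1 = 2, and hence tw(G) ≤ 2.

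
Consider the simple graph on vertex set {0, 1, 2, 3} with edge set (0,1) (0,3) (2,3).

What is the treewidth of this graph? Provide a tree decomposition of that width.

Every bag has size at most 2, so the width is 2 − 1 = 1 and tw(G) ≤ 1. G has an edge, so its treewidth is at least 1. The upper and lower bounds meet at 1, so that is the treewidth.

Treewidth 1.
One optimal decomposition is:
Bags: B1 = {0, 1}  B2 = {0, 3}  B3 = {2, 3}
Tree: B1–B2, B2–B3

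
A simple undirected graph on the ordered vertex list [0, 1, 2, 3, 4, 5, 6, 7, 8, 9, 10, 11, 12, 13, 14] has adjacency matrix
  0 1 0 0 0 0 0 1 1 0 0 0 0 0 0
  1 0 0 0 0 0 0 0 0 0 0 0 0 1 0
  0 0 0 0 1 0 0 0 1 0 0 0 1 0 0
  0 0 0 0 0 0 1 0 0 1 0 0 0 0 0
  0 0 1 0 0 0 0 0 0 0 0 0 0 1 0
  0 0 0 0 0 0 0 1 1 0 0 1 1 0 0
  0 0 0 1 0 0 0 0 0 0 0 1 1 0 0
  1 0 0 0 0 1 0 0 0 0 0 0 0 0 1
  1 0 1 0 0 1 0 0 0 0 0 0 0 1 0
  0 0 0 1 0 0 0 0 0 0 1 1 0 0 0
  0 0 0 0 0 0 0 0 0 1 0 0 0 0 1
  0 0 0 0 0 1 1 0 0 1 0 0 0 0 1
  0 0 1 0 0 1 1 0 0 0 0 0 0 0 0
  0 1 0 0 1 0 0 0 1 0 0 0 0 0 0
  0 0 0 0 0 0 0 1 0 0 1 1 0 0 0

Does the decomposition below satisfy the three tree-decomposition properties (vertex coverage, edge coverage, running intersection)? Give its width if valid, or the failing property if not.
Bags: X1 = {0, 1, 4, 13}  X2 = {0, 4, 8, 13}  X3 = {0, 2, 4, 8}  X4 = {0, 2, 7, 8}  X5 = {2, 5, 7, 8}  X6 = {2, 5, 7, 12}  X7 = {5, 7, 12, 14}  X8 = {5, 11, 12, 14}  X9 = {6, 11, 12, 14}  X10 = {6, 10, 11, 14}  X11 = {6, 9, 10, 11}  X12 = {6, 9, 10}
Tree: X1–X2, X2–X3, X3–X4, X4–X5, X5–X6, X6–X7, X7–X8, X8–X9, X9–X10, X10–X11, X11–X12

A tree decomposition must satisfy three properties: every vertex lies in some bag; for every edge, both endpoints lie together in some bag; and for every vertex, the bags containing it form a connected subtree. Here vertex 3 appears in no bag, so the decomposition is invalid.

No — vertex 3 appears in no bag.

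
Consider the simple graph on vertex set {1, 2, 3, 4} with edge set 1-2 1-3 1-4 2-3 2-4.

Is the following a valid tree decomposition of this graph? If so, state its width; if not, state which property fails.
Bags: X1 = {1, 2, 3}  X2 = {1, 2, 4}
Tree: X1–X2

Yes; width 2.

Checking the three conditions: (i) the bags cover all of {1, 2, 3, 4}; (ii) for each edge, some bag contains both endpoints; (iii) the bags containing any fixed vertex form a subtree. All hold, so the decomposition is valid with width 3 − 1 = 2.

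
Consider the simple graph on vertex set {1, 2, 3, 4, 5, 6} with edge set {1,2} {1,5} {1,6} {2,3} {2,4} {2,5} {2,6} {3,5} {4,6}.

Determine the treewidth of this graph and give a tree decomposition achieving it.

Treewidth 2.
Bags: B1 = {1, 2, 6}  B2 = {1, 2, 5}  B3 = {2, 4, 6}  B4 = {2, 3, 5}
Tree: B1–B2, B1–B3, B2–B4

Each bag holds 3 vertices, so the decomposition has width 2, which upper-bounds the treewidth. On the other hand G contains the 3-clique {1, 2, 5}. A clique must lie in a single bag of any decomposition, so no decomposition can have width below 2. Combining the bounds, tw(G) = 2.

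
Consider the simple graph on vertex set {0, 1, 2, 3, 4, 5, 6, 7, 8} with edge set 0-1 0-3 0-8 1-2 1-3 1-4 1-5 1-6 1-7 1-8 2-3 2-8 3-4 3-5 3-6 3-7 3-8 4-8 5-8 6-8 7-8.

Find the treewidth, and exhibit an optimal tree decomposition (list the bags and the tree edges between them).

Each bag holds 4 vertices, so the decomposition has width 3, which upper-bounds the treewidth. For the lower bound, the 4 vertices {0, 1, 3, 8} are pairwise adjacent, and any tree decomposition puts a clique entirely inside one bag — forcing width ≥ 3. Therefore the treewidth is 3.

Treewidth 3.
Bags: B1 = {0, 1, 3, 8}  B2 = {1, 3, 4, 8}  B3 = {1, 3, 5, 8}  B4 = {1, 2, 3, 8}  B5 = {1, 3, 6, 8}  B6 = {1, 3, 7, 8}
Tree: B1–B2, B1–B3, B2–B4, B1–B5, B3–B6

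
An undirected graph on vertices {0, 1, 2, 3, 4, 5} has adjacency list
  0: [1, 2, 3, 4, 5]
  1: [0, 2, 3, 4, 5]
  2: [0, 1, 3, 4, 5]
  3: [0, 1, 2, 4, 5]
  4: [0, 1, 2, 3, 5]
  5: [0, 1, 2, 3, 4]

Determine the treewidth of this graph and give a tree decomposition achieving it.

Treewidth 5.
One optimal decomposition is:
Bags: B1 = {0, 1, 2, 3, 4, 5}
Tree: (single bag)

With just one bag of size 6, the width is 6 − 1 = 5, so tw(G) ≤ 5. For the lower bound, the 6 vertices {0, 1, 2, 3, 4, 5} are pairwise adjacent, and any tree decomposition puts a clique entirely inside one bag — forcing width ≥ 5. Therefore the treewidth is 5.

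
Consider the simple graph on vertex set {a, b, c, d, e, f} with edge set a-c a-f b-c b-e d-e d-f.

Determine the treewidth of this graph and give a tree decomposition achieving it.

The largest bag has 3 vertices, giving width 2; this decomposition certifies tw(G) ≤ 2. The edges a–f–d–e–b–c–a form a cycle, so G is not a tree and its treewidth is at least 2. Combining the bounds, tw(G) = 2.

Treewidth 2.
One optimal decomposition is:
Bags: B1 = {a, d, f}  B2 = {a, d, e}  B3 = {a, b, e}  B4 = {a, b, c}
Tree: B1–B2, B2–B3, B3–B4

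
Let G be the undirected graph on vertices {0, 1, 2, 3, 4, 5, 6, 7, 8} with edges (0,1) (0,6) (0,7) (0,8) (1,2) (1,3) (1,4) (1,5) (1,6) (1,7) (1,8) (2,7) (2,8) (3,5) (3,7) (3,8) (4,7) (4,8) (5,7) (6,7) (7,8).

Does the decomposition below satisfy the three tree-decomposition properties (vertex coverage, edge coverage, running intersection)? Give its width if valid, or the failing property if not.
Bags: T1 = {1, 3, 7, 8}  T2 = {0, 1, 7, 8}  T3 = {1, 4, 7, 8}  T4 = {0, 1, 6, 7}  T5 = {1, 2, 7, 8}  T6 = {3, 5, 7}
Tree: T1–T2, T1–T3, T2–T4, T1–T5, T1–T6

A tree decomposition must satisfy three properties: every vertex lies in some bag; for every edge, both endpoints lie together in some bag; and for every vertex, the bags containing it form a connected subtree. Here edge (1,5) lies in no bag, so the decomposition is invalid.

No — edge (1,5) lies in no bag.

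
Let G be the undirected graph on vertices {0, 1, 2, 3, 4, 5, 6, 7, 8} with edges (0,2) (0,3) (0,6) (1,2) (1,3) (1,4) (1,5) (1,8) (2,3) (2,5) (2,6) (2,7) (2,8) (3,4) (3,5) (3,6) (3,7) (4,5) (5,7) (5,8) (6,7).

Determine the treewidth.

A width-3 tree decomposition is:
Bags: B1 = {1, 2, 3, 5}  B2 = {2, 3, 5, 7}  B3 = {2, 3, 6, 7}  B4 = {0, 2, 3, 6}  B5 = {1, 3, 4, 5}  B6 = {1, 2, 5, 8}
Tree: B1–B2, B2–B3, B3–B4, B1–B5, B1–B6
Every bag has size at most 4, so the width is 4 − 1 = 3 and tw(G) ≤ 3. For the lower bound, the 4 vertices {1, 2, 5, 8} are pairwise adjacent, and any tree decomposition puts a clique entirely inside one bag — forcing width ≥ 3. The upper and lower bounds meet at 3, so that is the treewidth.

3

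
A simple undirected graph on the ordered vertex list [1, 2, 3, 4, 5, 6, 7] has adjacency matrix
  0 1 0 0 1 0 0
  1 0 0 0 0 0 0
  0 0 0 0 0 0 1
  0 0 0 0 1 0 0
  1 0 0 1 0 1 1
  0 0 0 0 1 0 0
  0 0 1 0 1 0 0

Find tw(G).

1

A width-1 tree decomposition is:
Bags: B1 = {5, 7}  B2 = {1, 5}  B3 = {5, 6}  B4 = {4, 5}  B5 = {3, 7}  B6 = {1, 2}
Tree: B1–B2, B2–B3, B1–B4, B1–B5, B2–B6
Every bag has size at most 2, so the width is 2 − 1 = 1 and tw(G) ≤ 1. G has an edge, so its treewidth is at least 1. Combining the bounds, tw(G) = 1.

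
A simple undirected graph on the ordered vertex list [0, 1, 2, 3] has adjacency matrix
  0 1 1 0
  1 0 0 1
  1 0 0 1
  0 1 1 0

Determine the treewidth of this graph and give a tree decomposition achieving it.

Treewidth 2.
One such decomposition:
Bags: B1 = {0, 2, 3}  B2 = {0, 1, 3}
Tree: B1–B2

Every bag has size at most 3, so the width is 3 − 1 = 2 and tw(G) ≤ 2. Since 3–2–0–1–3 is a cycle in G, G is not acyclic. Forests are exactly the graphs of treewidth ≤ 1, so tw(G) ≥ 2. Therefore the treewidth is 2.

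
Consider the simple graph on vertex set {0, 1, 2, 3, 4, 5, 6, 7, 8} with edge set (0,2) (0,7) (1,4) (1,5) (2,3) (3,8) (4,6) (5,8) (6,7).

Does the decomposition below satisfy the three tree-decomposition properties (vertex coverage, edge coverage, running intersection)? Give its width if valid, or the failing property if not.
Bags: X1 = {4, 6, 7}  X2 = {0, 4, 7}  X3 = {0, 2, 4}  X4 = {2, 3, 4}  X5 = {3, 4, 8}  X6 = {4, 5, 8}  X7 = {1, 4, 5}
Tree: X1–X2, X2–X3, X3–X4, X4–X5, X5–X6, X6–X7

Yes; width 2.

Vertex coverage: the bags together contain {0, 1, 2, 3, 4, 5, 6, 7, 8}, the full vertex set. Edge coverage: each edge of G has both endpoints in at least one bag. Running intersection: for every vertex, the bags containing it form a connected subtree. All three properties hold, so this is a valid tree decomposition of width max|bag| − 1 = 2, and hence tw(G) ≤ 2.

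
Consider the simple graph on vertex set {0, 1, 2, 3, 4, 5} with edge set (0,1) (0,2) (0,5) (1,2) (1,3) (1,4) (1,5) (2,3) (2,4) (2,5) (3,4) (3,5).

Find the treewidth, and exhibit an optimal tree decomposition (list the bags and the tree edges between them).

Treewidth 3.
One such decomposition:
Bags: B1 = {1, 2, 3, 5}  B2 = {1, 2, 3, 4}  B3 = {0, 1, 2, 5}
Tree: B1–B2, B1–B3

Each bag holds 4 vertices, so the decomposition has width 3, which upper-bounds the treewidth. For the lower bound, the 4 vertices {0, 1, 2, 5} are pairwise adjacent, and any tree decomposition puts a clique entirely inside one bag — forcing width ≥ 3. Hence tw(G) = 3 exactly.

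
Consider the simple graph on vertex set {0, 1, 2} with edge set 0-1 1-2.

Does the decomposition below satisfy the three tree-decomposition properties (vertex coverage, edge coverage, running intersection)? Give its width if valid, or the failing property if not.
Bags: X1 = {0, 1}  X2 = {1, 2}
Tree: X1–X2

Yes; width 1.

Checking the three conditions: (i) the bags cover all of {0, 1, 2}; (ii) for each edge, some bag contains both endpoints; (iii) the bags containing any fixed vertex form a subtree. All hold, so the decomposition is valid with width 2 − 1 = 1.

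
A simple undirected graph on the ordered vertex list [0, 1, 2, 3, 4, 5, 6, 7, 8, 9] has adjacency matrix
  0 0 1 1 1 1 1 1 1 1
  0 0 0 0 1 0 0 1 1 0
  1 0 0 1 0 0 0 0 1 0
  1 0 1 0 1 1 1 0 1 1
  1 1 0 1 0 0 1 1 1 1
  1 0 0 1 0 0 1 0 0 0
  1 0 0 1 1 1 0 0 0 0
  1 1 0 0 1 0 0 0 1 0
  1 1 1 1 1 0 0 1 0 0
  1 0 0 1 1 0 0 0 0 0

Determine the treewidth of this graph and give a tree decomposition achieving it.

Treewidth 3.
One such decomposition:
Bags: B1 = {0, 3, 4, 8}  B2 = {0, 3, 4, 6}  B3 = {0, 2, 3, 8}  B4 = {0, 4, 7, 8}  B5 = {0, 3, 4, 9}  B6 = {1, 4, 7, 8}  B7 = {0, 3, 5, 6}
Tree: B1–B2, B1–B3, B1–B4, B1–B5, B4–B6, B2–B7

Every bag has size at most 4, so the width is 4 − 1 = 3 and tw(G) ≤ 3. For the lower bound, the 4 vertices {0, 2, 3, 8} are pairwise adjacent, and any tree decomposition puts a clique entirely inside one bag — forcing width ≥ 3. Therefore the treewidth is 3.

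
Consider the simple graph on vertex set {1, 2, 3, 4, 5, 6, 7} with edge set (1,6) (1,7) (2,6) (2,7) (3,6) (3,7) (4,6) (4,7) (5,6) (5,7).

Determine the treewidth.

2

A width-2 tree decomposition is:
Bags: B1 = {3, 6, 7}  B2 = {1, 6, 7}  B3 = {5, 6, 7}  B4 = {2, 6, 7}  B5 = {4, 6, 7}
Tree: B1–B2, B2–B3, B3–B4, B4–B5
The largest bag has 3 vertices, giving width 2; this decomposition certifies tw(G) ≤ 2. The edges 6–3–7–1–6 form a cycle, so G is not a tree and its treewidth is at least 2. Hence tw(G) = 2 exactly.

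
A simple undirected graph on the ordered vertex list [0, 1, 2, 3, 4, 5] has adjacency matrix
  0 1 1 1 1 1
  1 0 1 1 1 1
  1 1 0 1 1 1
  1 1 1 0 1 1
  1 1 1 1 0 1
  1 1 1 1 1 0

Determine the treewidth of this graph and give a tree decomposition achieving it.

A single bag containing all 6 vertices is trivially a valid decomposition of width 5. For the lower bound, the 6 vertices {0, 1, 2, 3, 4, 5} are pairwise adjacent, and any tree decomposition puts a clique entirely inside one bag — forcing width ≥ 5. Therefore the treewidth is 5.

Treewidth 5.
Bags: B1 = {0, 1, 2, 3, 4, 5}
Tree: (single bag)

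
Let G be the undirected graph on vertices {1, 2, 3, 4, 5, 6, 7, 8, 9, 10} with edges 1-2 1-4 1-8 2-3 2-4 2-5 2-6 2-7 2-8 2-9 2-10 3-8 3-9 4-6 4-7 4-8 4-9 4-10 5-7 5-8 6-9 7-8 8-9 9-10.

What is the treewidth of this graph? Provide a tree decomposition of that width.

Treewidth 3.
One optimal decomposition is:
Bags: B1 = {1, 2, 4, 8}  B2 = {2, 4, 8, 9}  B3 = {2, 4, 7, 8}  B4 = {2, 3, 8, 9}  B5 = {2, 5, 7, 8}  B6 = {2, 4, 6, 9}  B7 = {2, 4, 9, 10}
Tree: B1–B2, B2–B3, B2–B4, B3–B5, B2–B6, B2–B7

Each bag holds 4 vertices, so the decomposition has width 3, which upper-bounds the treewidth. For the lower bound, the 4 vertices {2, 3, 8, 9} are pairwise adjacent, and any tree decomposition puts a clique entirely inside one bag — forcing width ≥ 3. Therefore the treewidth is 3.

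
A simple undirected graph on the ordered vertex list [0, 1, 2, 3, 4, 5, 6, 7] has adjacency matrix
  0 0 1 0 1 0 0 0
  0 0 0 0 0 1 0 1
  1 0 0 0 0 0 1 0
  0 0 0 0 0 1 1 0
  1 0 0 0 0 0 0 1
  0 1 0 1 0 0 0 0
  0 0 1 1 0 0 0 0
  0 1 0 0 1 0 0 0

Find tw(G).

2

A width-2 tree decomposition is:
Bags: B1 = {0, 4, 7}  B2 = {0, 2, 7}  B3 = {2, 6, 7}  B4 = {3, 6, 7}  B5 = {3, 5, 7}  B6 = {1, 5, 7}
Tree: B1–B2, B2–B3, B3–B4, B4–B5, B5–B6
The largest bag has 3 vertices, giving width 2; this decomposition certifies tw(G) ≤ 2. The edges 7–4–0–2–6–3–5–1–7 form a cycle, so G is not a tree and its treewidth is at least 2. Therefore the treewidth is 2.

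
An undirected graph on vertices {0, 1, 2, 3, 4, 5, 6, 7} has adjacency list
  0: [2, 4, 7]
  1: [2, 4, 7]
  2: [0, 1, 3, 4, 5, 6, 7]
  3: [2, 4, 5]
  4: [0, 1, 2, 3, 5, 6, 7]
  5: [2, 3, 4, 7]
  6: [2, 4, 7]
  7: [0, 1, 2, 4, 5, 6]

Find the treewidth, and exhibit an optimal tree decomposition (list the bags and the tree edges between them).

Each bag holds 4 vertices, so the decomposition has width 3, which upper-bounds the treewidth. Conversely, {2, 3, 4, 5} is a clique of size 4, and the vertices of any clique must share a bag in every tree decomposition; so some bag has ≥ 4 vertices and tw(G) ≥ 3. Hence tw(G) = 3 exactly.

Treewidth 3.
Bags: B1 = {0, 2, 4, 7}  B2 = {2, 4, 5, 7}  B3 = {1, 2, 4, 7}  B4 = {2, 3, 4, 5}  B5 = {2, 4, 6, 7}
Tree: B1–B2, B1–B3, B2–B4, B2–B5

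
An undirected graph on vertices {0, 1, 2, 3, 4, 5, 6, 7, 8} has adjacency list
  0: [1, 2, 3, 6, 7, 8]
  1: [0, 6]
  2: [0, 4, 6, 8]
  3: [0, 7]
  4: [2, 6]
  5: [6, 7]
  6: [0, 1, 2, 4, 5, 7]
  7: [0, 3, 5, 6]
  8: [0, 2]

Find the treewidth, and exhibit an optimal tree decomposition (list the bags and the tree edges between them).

The largest bag has 3 vertices, giving width 2; this decomposition certifies tw(G) ≤ 2. Conversely, {0, 2, 8} is a clique of size 3, and the vertices of any clique must share a bag in every tree decomposition; so some bag has ≥ 3 vertices and tw(G) ≥ 2. Therefore the treewidth is 2.

Treewidth 2.
One such decomposition:
Bags: B1 = {0, 6, 7}  B2 = {0, 3, 7}  B3 = {0, 1, 6}  B4 = {5, 6, 7}  B5 = {0, 2, 6}  B6 = {2, 4, 6}  B7 = {0, 2, 8}
Tree: B1–B2, B1–B3, B1–B4, B3–B5, B5–B6, B5–B7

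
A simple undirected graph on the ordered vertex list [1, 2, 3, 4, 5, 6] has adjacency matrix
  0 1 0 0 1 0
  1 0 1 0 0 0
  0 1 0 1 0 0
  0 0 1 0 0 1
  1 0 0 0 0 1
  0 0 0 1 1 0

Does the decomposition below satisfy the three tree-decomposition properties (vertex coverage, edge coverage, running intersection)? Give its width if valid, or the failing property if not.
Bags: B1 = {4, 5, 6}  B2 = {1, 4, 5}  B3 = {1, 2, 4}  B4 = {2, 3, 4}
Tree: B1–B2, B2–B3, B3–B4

Every vertex of G appears in some bag (union = {1, 2, 3, 4, 5, 6}); every edge is covered by a bag; and for each vertex v the set of bags containing v is connected in the bag tree. The decomposition is therefore valid. The largest bag has 3 vertices, so the width is 2.

Yes; width 2.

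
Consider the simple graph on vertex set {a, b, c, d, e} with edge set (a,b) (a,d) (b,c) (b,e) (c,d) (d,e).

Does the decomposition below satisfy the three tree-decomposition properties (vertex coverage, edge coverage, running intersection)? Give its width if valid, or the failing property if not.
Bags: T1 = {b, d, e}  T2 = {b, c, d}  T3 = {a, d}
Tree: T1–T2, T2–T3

No — edge (b,a) lies in no bag.

A tree decomposition must satisfy three properties: every vertex lies in some bag; for every edge, both endpoints lie together in some bag; and for every vertex, the bags containing it form a connected subtree. Here edge (b,a) lies in no bag, so the decomposition is invalid.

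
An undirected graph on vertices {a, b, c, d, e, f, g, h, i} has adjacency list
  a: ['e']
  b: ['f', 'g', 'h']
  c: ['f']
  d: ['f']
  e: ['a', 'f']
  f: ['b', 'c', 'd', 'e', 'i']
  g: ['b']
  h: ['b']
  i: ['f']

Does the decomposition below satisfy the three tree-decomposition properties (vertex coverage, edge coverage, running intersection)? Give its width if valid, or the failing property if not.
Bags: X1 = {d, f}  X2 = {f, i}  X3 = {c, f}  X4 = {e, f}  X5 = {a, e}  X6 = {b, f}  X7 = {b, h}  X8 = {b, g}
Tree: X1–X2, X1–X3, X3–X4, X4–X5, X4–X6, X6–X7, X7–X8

Every vertex of G appears in some bag (union = {a, b, c, d, e, f, g, h, i}); every edge is covered by a bag; and for each vertex v the set of bags containing v is connected in the bag tree. The decomposition is therefore valid. The largest bag has 2 vertices, so the width is 1.

Yes; width 1.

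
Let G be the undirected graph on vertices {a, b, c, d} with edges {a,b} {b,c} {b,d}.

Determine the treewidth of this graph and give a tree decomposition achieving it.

Each bag holds 2 vertices, so the decomposition has width 1, which upper-bounds the treewidth. Since G has at least one edge (e.g. a–b), it is not an edgeless graph, so tw(G) ≥ 1. The upper and lower bounds meet at 1, so that is the treewidth.

Treewidth 1.
Bags: B1 = {a, b}  B2 = {b, d}  B3 = {b, c}
Tree: B1–B2, B1–B3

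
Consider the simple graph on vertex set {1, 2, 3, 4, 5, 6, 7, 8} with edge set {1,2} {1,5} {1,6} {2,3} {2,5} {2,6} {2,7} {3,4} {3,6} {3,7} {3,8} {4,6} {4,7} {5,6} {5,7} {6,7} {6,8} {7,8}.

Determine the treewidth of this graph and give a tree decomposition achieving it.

The largest bag has 4 vertices, giving width 3; this decomposition certifies tw(G) ≤ 3. On the other hand G contains the 4-clique {1, 2, 5, 6}. A clique must lie in a single bag of any decomposition, so no decomposition can have width below 3. Hence tw(G) = 3 exactly.

Treewidth 3.
One optimal decomposition is:
Bags: B1 = {2, 5, 6, 7}  B2 = {1, 2, 5, 6}  B3 = {2, 3, 6, 7}  B4 = {3, 4, 6, 7}  B5 = {3, 6, 7, 8}
Tree: B1–B2, B1–B3, B3–B4, B3–B5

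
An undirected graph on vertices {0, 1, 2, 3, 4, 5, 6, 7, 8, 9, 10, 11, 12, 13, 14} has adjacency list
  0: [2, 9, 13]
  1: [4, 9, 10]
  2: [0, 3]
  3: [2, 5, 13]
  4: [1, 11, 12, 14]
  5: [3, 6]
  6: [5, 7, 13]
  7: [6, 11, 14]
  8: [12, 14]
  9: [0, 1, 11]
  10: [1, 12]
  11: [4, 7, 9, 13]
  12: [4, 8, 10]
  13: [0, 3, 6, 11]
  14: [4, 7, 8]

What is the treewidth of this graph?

3

A width-3 tree decomposition is:
Bags: B1 = {8, 10, 12, 14}  B2 = {4, 10, 12, 14}  B3 = {1, 4, 10, 14}  B4 = {1, 4, 7, 14}  B5 = {1, 4, 7, 11}  B6 = {1, 7, 9, 11}  B7 = {6, 7, 9, 11}  B8 = {6, 9, 11, 13}  B9 = {0, 6, 9, 13}  B10 = {0, 5, 6, 13}  B11 = {0, 3, 5, 13}  B12 = {0, 2, 3, 5}
Tree: B1–B2, B2–B3, B3–B4, B4–B5, B5–B6, B6–B7, B7–B8, B8–B9, B9–B10, B10–B11, B11–B12
Every bag has size at most 4, so the width is 4 − 1 = 3 and tw(G) ≤ 3. For the lower bound: the 4 vertex sets {8,10,12}, {14}, {4}, {1,7,9,11} are disjoint, each induces a connected subgraph, and every pair is joined by at least one edge of G. Contracting each set to a single vertex therefore yields K_{4} as a minor, and since treewidth is minor-monotone, tw(G) ≥ tw(K_{4}) = 3. Hence tw(G) = 3 exactly.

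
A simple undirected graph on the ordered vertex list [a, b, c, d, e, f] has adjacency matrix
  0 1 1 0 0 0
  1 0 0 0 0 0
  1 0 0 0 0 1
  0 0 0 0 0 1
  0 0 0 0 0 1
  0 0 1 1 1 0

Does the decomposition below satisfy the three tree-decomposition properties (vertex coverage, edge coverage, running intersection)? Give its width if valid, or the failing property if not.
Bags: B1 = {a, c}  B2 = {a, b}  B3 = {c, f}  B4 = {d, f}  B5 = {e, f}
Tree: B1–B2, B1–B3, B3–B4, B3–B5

Yes; width 1.

Checking the three conditions: (i) the bags cover all of {a, b, c, d, e, f}; (ii) for each edge, some bag contains both endpoints; (iii) the bags containing any fixed vertex form a subtree. All hold, so the decomposition is valid with width 2 − 1 = 1.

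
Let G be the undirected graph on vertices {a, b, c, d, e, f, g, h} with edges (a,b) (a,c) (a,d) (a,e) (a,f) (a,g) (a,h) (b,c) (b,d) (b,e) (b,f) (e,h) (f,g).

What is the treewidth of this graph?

2

A width-2 tree decomposition is:
Bags: B1 = {a, b, e}  B2 = {a, b, f}  B3 = {a, e, h}  B4 = {a, f, g}  B5 = {a, b, d}  B6 = {a, b, c}
Tree: B1–B2, B1–B3, B2–B4, B1–B5, B1–B6
The largest bag has 3 vertices, giving width 2; this decomposition certifies tw(G) ≤ 2. For the lower bound, the 3 vertices {a, f, g} are pairwise adjacent, and any tree decomposition puts a clique entirely inside one bag — forcing width ≥ 2. Therefore the treewidth is 2.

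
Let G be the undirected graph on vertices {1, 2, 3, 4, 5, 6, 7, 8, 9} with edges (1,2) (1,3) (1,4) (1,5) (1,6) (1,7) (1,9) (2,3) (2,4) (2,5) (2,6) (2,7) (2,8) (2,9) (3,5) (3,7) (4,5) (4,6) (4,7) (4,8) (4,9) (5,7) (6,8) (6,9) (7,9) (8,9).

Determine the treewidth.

4

A width-4 tree decomposition is:
Bags: B1 = {1, 2, 4, 7, 9}  B2 = {1, 2, 4, 5, 7}  B3 = {1, 2, 4, 6, 9}  B4 = {2, 4, 6, 8, 9}  B5 = {1, 2, 3, 5, 7}
Tree: B1–B2, B1–B3, B3–B4, B2–B5
The largest bag has 5 vertices, giving width 4; this decomposition certifies tw(G) ≤ 4. For the lower bound, the 5 vertices {2, 4, 6, 8, 9} are pairwise adjacent, and any tree decomposition puts a clique entirely inside one bag — forcing width ≥ 4. The upper and lower bounds meet at 4, so that is the treewidth.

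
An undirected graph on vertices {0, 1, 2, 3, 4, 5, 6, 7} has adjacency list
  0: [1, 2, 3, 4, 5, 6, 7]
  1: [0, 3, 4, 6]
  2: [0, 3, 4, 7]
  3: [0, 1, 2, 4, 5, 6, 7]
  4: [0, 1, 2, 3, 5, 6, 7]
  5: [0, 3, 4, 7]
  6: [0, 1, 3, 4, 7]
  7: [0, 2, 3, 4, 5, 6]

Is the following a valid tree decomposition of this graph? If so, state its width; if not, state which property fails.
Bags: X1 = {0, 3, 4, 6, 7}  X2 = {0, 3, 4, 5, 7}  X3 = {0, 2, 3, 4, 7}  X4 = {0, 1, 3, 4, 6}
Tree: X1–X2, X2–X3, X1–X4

Checking the three conditions: (i) the bags cover all of {0, 1, 2, 3, 4, 5, 6, 7}; (ii) for each edge, some bag contains both endpoints; (iii) the bags containing any fixed vertex form a subtree. All hold, so the decomposition is valid with width 5 − 1 = 4.

Yes; width 4.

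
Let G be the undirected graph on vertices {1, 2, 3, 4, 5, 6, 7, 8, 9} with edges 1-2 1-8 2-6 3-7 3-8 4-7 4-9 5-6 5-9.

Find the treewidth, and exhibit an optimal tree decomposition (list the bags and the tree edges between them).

The largest bag has 3 vertices, giving width 2; this decomposition certifies tw(G) ≤ 2. For the lower bound, G contains the cycle 8–1–2–6–5–9–4–7–3–8, so G is not a forest; only forests have treewidth ≤ 1, hence tw(G) ≥ 2. Therefore the treewidth is 2.

Treewidth 2.
One such decomposition:
Bags: B1 = {1, 2, 8}  B2 = {2, 6, 8}  B3 = {5, 6, 8}  B4 = {5, 8, 9}  B5 = {4, 8, 9}  B6 = {4, 7, 8}  B7 = {3, 7, 8}
Tree: B1–B2, B2–B3, B3–B4, B4–B5, B5–B6, B6–B7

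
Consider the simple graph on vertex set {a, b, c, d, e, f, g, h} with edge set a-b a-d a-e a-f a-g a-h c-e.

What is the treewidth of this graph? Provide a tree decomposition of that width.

Every bag has size at most 2, so the width is 2 − 1 = 1 and tw(G) ≤ 1. Since G has at least one edge (e.g. a–d), it is not an edgeless graph, so tw(G) ≥ 1. Therefore the treewidth is 1.

Treewidth 1.
One optimal decomposition is:
Bags: B1 = {a, d}  B2 = {a, e}  B3 = {a, h}  B4 = {a, g}  B5 = {a, f}  B6 = {c, e}  B7 = {a, b}
Tree: B1–B2, B1–B3, B1–B4, B1–B5, B2–B6, B5–B7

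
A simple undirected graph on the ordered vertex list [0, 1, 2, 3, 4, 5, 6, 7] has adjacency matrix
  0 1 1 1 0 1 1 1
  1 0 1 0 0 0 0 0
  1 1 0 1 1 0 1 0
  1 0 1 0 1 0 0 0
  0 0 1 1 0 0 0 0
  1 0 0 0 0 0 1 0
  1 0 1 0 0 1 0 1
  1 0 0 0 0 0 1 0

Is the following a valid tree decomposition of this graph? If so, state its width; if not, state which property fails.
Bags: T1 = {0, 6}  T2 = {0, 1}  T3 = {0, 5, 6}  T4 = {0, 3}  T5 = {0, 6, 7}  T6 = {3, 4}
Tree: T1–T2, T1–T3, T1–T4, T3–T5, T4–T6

A tree decomposition must satisfy three properties: every vertex lies in some bag; for every edge, both endpoints lie together in some bag; and for every vertex, the bags containing it form a connected subtree. Here vertex 2 appears in no bag, so the decomposition is invalid.

No — vertex 2 appears in no bag.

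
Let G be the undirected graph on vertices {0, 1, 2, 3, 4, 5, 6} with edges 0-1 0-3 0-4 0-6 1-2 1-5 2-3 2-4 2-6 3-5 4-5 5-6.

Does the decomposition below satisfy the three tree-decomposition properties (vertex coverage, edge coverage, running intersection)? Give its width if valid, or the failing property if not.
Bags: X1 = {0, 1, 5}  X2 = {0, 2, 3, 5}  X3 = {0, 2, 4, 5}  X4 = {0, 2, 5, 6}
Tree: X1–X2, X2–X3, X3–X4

No — edge (2,1) lies in no bag.

A tree decomposition must satisfy three properties: every vertex lies in some bag; for every edge, both endpoints lie together in some bag; and for every vertex, the bags containing it form a connected subtree. Here edge (2,1) lies in no bag, so the decomposition is invalid.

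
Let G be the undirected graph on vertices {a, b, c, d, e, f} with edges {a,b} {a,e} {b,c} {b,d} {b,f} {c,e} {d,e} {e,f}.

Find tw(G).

A width-2 tree decomposition is:
Bags: B1 = {b, e, f}  B2 = {b, c, e}  B3 = {a, b, e}  B4 = {b, d, e}
Tree: B1–B2, B2–B3, B3–B4
Every bag has size at most 3, so the width is 3 − 1 = 2 and tw(G) ≤ 2. Since f–b–c–e–f is a cycle in G, G is not acyclic. Forests are exactly the graphs of treewidth ≤ 1, so tw(G) ≥ 2. Combining the bounds, tw(G) = 2.

2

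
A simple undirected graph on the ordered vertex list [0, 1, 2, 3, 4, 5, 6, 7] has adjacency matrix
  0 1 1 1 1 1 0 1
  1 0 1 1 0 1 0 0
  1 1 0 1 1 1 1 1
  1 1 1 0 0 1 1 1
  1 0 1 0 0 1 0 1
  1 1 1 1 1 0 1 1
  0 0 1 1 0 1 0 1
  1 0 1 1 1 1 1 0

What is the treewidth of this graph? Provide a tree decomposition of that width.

Treewidth 4.
One optimal decomposition is:
Bags: B1 = {0, 2, 3, 5, 7}  B2 = {0, 1, 2, 3, 5}  B3 = {0, 2, 4, 5, 7}  B4 = {2, 3, 5, 6, 7}
Tree: B1–B2, B1–B3, B1–B4

The largest bag has 5 vertices, giving width 4; this decomposition certifies tw(G) ≤ 4. On the other hand G contains the 5-clique {0, 1, 2, 3, 5}. A clique must lie in a single bag of any decomposition, so no decomposition can have width below 4. The upper and lower bounds meet at 4, so that is the treewidth.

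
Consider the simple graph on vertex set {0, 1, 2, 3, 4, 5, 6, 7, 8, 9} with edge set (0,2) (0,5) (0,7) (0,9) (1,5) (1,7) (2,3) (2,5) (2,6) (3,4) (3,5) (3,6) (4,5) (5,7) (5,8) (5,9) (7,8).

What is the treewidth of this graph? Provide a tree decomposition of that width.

Treewidth 2.
One such decomposition:
Bags: B1 = {0, 5, 7}  B2 = {0, 2, 5}  B3 = {0, 5, 9}  B4 = {1, 5, 7}  B5 = {2, 3, 5}  B6 = {5, 7, 8}  B7 = {2, 3, 6}  B8 = {3, 4, 5}
Tree: B1–B2, B2–B3, B1–B4, B2–B5, B1–B6, B5–B7, B5–B8

The largest bag has 3 vertices, giving width 2; this decomposition certifies tw(G) ≤ 2. On the other hand G contains the 3-clique {0, 5, 9}. A clique must lie in a single bag of any decomposition, so no decomposition can have width below 2. The upper and lower bounds meet at 2, so that is the treewidth.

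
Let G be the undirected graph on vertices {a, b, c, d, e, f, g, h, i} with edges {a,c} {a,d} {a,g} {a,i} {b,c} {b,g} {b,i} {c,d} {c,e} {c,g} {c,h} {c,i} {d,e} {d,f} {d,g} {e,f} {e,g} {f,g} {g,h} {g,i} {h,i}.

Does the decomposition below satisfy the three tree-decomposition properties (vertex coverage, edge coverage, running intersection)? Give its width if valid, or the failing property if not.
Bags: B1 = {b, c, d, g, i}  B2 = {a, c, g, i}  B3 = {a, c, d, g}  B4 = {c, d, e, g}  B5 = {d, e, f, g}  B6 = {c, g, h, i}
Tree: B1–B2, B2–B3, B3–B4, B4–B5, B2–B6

A tree decomposition must satisfy three properties: every vertex lies in some bag; for every edge, both endpoints lie together in some bag; and for every vertex, the bags containing it form a connected subtree. Here bags containing vertex d are not connected in the tree, so the decomposition is invalid.

No — bags containing vertex d are not connected in the tree.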